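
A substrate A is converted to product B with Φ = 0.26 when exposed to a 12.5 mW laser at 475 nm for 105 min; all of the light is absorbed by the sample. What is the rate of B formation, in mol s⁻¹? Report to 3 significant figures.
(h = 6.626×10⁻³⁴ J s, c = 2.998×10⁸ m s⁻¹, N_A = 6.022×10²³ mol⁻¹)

1.29×10⁻⁸ mol s⁻¹

Photon energy at 475 nm: hc/λ = (6.626×10⁻³⁴)(2.998×10⁸)/(475×10⁻⁹) = 4.182×10⁻¹⁹ J.
Energy delivered: (12.5 mW)(6300 s) = 78.75 J.
Photons incident: 78.75 / 4.182×10⁻¹⁹ = 1.883×10²⁰, i.e. 1.883×10²⁰/6.022×10²³ = 3.127×10⁻⁴ mol.
Product formed: 0.26 × 3.127×10⁻⁴ = 8.130×10⁻⁵ mol.
Rate: 8.130×10⁻⁵ / 6300 s = 1.29×10⁻⁸ mol s⁻¹.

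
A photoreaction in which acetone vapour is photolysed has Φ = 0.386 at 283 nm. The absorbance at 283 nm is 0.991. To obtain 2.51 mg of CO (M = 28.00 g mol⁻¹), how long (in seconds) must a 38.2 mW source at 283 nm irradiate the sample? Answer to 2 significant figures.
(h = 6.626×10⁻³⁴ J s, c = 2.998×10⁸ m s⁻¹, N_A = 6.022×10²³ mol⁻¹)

t ≈ 2900 s

Product: 2.51 mg / 28.00 g mol⁻¹ = 8.964×10⁻⁵ mol.
Photons that must be absorbed: 8.964×10⁻⁵ / 0.386 = 2.322×10⁻⁴ mol.
Fraction absorbed: 1 − 10^(−0.991) = 0.8979.
Incident photons needed: 2.322×10⁻⁴ / 0.8979 = 2.586×10⁻⁴ mol.
Photon energy: hc/λ = 7.019×10⁻¹⁹ J; per mole, 4.227×10⁵ J mol⁻¹.
Energy required: 2.586×10⁻⁴ × 4.227×10⁵ = 109.3 J.
Time: 109.3 J / 0.0382 W = 2900 s.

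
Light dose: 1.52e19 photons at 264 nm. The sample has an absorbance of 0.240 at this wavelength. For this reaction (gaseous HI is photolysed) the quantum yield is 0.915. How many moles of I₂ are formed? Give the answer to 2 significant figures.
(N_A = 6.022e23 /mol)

9.8e-6 mol

Moles of photons: 1.52e19 / 6.022e23 = 2.524e-5 mol.
Fraction absorbed: 1 − 10^(−0.240) = 0.4246.
Photons absorbed: 0.4246 × 2.524e-5 = 1.072e-5 mol.
Product: Φ × n_abs = 0.915 × 1.072e-5 = 9.809e-6 mol.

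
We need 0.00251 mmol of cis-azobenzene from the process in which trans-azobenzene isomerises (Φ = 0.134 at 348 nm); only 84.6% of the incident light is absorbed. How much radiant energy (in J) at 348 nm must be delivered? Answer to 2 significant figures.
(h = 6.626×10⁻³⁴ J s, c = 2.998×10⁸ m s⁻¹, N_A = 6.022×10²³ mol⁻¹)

7.6 J

Product: 0.00251 mmol = 2.51×10⁻⁶ mol.
Photons that must be absorbed: 2.51×10⁻⁶ / 0.134 = 1.873×10⁻⁵ mol.
Incident photons needed: 1.873×10⁻⁵ / 0.846 = 2.214×10⁻⁵ mol.
Photon energy: hc/λ = 5.708×10⁻¹⁹ J; per mole, 3.437×10⁵ J mol⁻¹.
Energy required: 2.214×10⁻⁵ × 3.437×10⁵ = 7.6 J.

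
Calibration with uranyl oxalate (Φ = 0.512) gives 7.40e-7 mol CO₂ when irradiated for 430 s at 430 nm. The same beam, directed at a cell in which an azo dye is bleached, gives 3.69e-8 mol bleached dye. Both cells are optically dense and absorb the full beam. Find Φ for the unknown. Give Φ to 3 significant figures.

Photons absorbed by the actinometer: 7.40e-7 / 0.512 = 1.445e-6 mol.
Φ(unknown) = 3.69e-8 / 1.445e-6 = 0.0255.

Φ = 0.0255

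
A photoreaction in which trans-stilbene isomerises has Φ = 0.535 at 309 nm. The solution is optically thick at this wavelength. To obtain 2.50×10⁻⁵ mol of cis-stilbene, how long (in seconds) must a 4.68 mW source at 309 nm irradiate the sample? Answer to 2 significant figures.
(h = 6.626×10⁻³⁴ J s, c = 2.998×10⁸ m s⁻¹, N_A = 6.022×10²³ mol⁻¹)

t ≈ 3900 s

Photons that must be absorbed: 2.50×10⁻⁵ / 0.535 = 4.673×10⁻⁵ mol.
Photon energy: hc/λ = 6.429×10⁻¹⁹ J; per mole, 3.872×10⁵ J mol⁻¹.
Energy required: 4.673×10⁻⁵ × 3.872×10⁵ = 18.09 J.
Time: 18.09 J / 0.00468 W = 3900 s.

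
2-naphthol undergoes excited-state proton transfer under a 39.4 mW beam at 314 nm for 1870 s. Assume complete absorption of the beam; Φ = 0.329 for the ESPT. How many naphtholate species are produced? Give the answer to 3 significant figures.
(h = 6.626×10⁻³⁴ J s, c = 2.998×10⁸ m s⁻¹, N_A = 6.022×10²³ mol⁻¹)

3.83×10¹⁹ species

Photon energy at 314 nm: hc/λ = (6.626×10⁻³⁴)(2.998×10⁸)/(314×10⁻⁹) = 6.326×10⁻¹⁹ J.
Energy delivered: (39.4 mW)(1870 s) = 73.68 J.
Photons incident: 73.68 / 6.326×10⁻¹⁹ = 1.165×10²⁰, i.e. 1.165×10²⁰/6.022×10²³ = 1.935×10⁻⁴ mol.
Product: Φ × n_abs = 0.329 × 1.935×10⁻⁴ = 6.366×10⁻⁵ mol.
As a count: 6.366×10⁻⁵ × 6.022×10²³ = 3.83×10¹⁹.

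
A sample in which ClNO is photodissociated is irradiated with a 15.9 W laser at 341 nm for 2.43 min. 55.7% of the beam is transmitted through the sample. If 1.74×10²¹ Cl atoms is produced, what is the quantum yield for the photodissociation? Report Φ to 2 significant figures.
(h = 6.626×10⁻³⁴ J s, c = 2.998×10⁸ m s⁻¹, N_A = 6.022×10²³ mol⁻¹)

Φ = 0.99

Product: 1.74×10²¹ / 6.022×10²³ = 0.002889 mol.
Photon energy at 341 nm: hc/λ = (6.626×10⁻³⁴)(2.998×10⁸)/(341×10⁻⁹) = 5.825×10⁻¹⁹ J.
Energy delivered: (15.9 W)(145.8 s) = 2318 J.
Photons incident: 2318 / 5.825×10⁻¹⁹ = 3.979×10²¹, i.e. 3.979×10²¹/6.022×10²³ = 0.006607 mol.
Fraction absorbed: 1 − 55.7/100 = 0.4430.
Photons absorbed: 0.4430 × 0.006607 = 0.002927 mol.
Φ = 0.002889 mol / 0.002927 mol photons = 0.99.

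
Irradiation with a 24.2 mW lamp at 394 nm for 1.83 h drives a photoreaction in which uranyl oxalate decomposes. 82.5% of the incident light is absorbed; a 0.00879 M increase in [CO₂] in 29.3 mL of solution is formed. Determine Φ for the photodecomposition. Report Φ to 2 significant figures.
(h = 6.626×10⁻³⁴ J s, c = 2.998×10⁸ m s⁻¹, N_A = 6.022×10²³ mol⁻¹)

Φ = 0.59

Product: (0.00879 M)(0.0293 L) = 2.575×10⁻⁴ mol.
Photon energy at 394 nm: hc/λ = (6.626×10⁻³⁴)(2.998×10⁸)/(394×10⁻⁹) = 5.042×10⁻¹⁹ J.
Energy delivered: (24.2 mW)(6588 s) = 159.4 J.
Photons incident: 159.4 / 5.042×10⁻¹⁹ = 3.161×10²⁰, i.e. 3.161×10²⁰/6.022×10²³ = 5.249×10⁻⁴ mol.
Photons absorbed: 0.825 × 5.249×10⁻⁴ = 4.330×10⁻⁴ mol.
Φ = 2.575×10⁻⁴ mol / 4.330×10⁻⁴ mol photons = 0.59.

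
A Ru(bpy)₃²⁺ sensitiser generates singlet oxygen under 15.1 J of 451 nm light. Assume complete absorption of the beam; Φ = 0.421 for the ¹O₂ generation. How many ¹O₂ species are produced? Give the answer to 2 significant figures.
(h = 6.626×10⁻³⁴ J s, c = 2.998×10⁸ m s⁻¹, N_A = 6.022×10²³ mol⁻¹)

1.4×10¹⁹ species

Photon energy at 451 nm: hc/λ = (6.626×10⁻³⁴)(2.998×10⁸)/(451×10⁻⁹) = 4.405×10⁻¹⁹ J.
Photons incident: 15.1 / 4.405×10⁻¹⁹ = 3.428×10¹⁹, i.e. 3.428×10¹⁹/6.022×10²³ = 5.692×10⁻⁵ mol.
Product: Φ × n_abs = 0.421 × 5.692×10⁻⁵ = 2.396×10⁻⁵ mol.
As a count: 2.396×10⁻⁵ × 6.022×10²³ = 1.4×10¹⁹.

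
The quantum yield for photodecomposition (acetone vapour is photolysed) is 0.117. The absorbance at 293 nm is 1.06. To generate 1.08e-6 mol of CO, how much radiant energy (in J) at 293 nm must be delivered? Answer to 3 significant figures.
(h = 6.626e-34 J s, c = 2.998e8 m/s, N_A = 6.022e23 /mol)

4.13 J

Photons that must be absorbed: 1.08e-6 / 0.117 = 9.231e-6 mol.
Fraction absorbed: 1 − 10^(−1.06) = 0.9129.
Incident photons needed: 9.231e-6 / 0.9129 = 1.011e-5 mol.
Photon energy: hc/λ = 6.780e-19 J; per mole, 4.083e5 J mol⁻¹.
Energy required: 1.011e-5 × 4.083e5 = 4.13 J.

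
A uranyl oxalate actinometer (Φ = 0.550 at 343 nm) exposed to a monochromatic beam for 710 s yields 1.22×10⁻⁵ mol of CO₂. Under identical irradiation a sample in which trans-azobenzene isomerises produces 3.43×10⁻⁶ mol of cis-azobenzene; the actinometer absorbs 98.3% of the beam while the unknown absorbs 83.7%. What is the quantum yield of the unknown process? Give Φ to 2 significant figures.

Photons absorbed by the actinometer: 1.22×10⁻⁵ / 0.550 = 2.218×10⁻⁵ mol.
Incident flux: 2.218×10⁻⁵ / 0.983 = 2.256×10⁻⁵ einstein.
Absorbed by unknown: 0.837 × 2.256×10⁻⁵ = 1.888×10⁻⁵ mol.
Φ(unknown) = 3.43×10⁻⁶ / 1.888×10⁻⁵ = 0.18.

Φ = 0.18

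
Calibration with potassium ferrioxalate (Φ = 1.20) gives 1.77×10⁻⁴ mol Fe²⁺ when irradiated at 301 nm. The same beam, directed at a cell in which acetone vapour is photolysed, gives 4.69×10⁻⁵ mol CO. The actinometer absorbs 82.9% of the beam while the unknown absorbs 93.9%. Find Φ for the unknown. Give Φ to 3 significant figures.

Φ = 0.281

Photons absorbed by the actinometer: 1.77×10⁻⁴ / 1.20 = 1.475×10⁻⁴ mol.
Incident flux: 1.475×10⁻⁴ / 0.829 = 1.779×10⁻⁴ einstein.
Absorbed by unknown: 0.939 × 1.779×10⁻⁴ = 1.670×10⁻⁴ mol.
Φ(unknown) = 4.69×10⁻⁵ / 1.670×10⁻⁴ = 0.281.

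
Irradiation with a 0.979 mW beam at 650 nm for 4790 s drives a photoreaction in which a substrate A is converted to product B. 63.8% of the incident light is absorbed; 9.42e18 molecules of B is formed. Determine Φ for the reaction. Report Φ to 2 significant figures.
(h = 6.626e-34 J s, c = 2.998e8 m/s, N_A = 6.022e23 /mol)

Φ = 0.96

Product: 9.42e18 / 6.022e23 = 1.564e-5 mol.
Photon energy at 650 nm: hc/λ = (6.626e-34)(2.998e8)/(650e-9) = 3.056e-19 J.
Energy delivered: (0.979 mW)(4790 s) = 4.689 J.
Photons incident: 4.689 / 3.056e-19 = 1.534e19, i.e. 1.534e19/6.022e23 = 2.547e-5 mol.
Photons absorbed: 0.638 × 2.547e-5 = 1.625e-5 mol.
Φ = 1.564e-5 mol / 1.625e-5 mol photons = 0.96.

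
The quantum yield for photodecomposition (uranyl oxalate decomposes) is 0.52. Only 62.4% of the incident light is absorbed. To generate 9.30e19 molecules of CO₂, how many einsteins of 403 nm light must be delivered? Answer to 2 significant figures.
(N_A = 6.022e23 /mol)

Product: 9.30e19 / 6.022e23 = 1.544e-4 mol.
Photons that must be absorbed: 1.544e-4 / 0.52 = 2.969e-4 mol.
Incident photons needed: 2.969e-4 / 0.624 = 4.758e-4 mol.

4.8e-4 einstein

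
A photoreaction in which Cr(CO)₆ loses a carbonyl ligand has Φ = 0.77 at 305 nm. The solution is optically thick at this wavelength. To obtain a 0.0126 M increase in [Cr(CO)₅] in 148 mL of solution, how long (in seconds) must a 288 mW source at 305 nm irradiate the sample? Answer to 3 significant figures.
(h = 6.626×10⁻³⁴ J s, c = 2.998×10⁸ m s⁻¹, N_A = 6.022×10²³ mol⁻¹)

t ≈ 3300 s

Product: (0.0126 M)(0.148 L) = 0.001865 mol.
Photons that must be absorbed: 0.001865 / 0.77 = 0.002422 mol.
Photon energy: hc/λ = 6.513×10⁻¹⁹ J; per mole, 3.922×10⁵ J mol⁻¹.
Energy required: 0.002422 × 3.922×10⁵ = 949.9 J.
Time: 949.9 J / 0.288 W = 3300 s.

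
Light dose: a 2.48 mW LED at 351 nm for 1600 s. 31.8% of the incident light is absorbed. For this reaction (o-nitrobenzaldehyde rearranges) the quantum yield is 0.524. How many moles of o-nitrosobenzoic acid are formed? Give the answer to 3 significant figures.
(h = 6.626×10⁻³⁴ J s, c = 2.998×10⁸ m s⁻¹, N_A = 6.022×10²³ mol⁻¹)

Photon energy at 351 nm: hc/λ = (6.626×10⁻³⁴)(2.998×10⁸)/(351×10⁻⁹) = 5.659×10⁻¹⁹ J.
Energy delivered: (2.48 mW)(1600 s) = 3.968 J.
Photons incident: 3.968 / 5.659×10⁻¹⁹ = 7.012×10¹⁸, i.e. 7.012×10¹⁸/6.022×10²³ = 1.164×10⁻⁵ mol.
Photons absorbed: 0.318 × 1.164×10⁻⁵ = 3.702×10⁻⁶ mol.
Product: Φ × n_abs = 0.524 × 3.702×10⁻⁶ = 1.940×10⁻⁶ mol.

1.94×10⁻⁶ mol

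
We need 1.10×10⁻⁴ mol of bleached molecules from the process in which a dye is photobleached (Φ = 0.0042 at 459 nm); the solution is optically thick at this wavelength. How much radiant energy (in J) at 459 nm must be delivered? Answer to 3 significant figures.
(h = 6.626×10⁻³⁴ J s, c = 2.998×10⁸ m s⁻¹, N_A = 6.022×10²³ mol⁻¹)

Photons that must be absorbed: 1.10×10⁻⁴ / 0.0042 = 0.02619 mol.
Photon energy: hc/λ = 4.328×10⁻¹⁹ J; per mole, 2.606×10⁵ J mol⁻¹.
Energy required: 0.02619 × 2.606×10⁵ = 6830 J.

6830 J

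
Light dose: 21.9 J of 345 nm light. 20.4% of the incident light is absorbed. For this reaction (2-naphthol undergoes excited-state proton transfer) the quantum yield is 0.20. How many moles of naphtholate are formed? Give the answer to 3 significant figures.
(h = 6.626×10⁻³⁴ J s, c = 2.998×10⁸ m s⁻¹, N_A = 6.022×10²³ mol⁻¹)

Photon energy at 345 nm: hc/λ = (6.626×10⁻³⁴)(2.998×10⁸)/(345×10⁻⁹) = 5.758×10⁻¹⁹ J.
Photons incident: 21.9 / 5.758×10⁻¹⁹ = 3.803×10¹⁹, i.e. 3.803×10¹⁹/6.022×10²³ = 6.315×10⁻⁵ mol.
Photons absorbed: 0.204 × 6.315×10⁻⁵ = 1.288×10⁻⁵ mol.
Product: Φ × n_abs = 0.20 × 1.288×10⁻⁵ = 2.576×10⁻⁶ mol.

2.58×10⁻⁶ mol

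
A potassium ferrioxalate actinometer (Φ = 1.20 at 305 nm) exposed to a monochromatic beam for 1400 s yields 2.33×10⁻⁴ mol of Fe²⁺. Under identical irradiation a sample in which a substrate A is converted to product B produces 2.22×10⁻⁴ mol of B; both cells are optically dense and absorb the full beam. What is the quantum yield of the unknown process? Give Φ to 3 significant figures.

Photons absorbed by the actinometer: 2.33×10⁻⁴ / 1.20 = 1.942×10⁻⁴ mol.
Φ(unknown) = 2.22×10⁻⁴ / 1.942×10⁻⁴ = 1.14.

Φ = 1.14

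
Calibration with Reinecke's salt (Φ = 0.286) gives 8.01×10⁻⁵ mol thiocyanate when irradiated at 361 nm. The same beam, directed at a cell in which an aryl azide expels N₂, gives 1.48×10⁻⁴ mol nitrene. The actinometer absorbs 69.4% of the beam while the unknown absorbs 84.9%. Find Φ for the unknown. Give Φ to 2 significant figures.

Φ = 0.43

Photons absorbed by the actinometer: 8.01×10⁻⁵ / 0.286 = 2.801×10⁻⁴ mol.
Incident flux: 2.801×10⁻⁴ / 0.694 = 4.036×10⁻⁴ einstein.
Absorbed by unknown: 0.849 × 4.036×10⁻⁴ = 3.427×10⁻⁴ mol.
Φ(unknown) = 1.48×10⁻⁴ / 3.427×10⁻⁴ = 0.43.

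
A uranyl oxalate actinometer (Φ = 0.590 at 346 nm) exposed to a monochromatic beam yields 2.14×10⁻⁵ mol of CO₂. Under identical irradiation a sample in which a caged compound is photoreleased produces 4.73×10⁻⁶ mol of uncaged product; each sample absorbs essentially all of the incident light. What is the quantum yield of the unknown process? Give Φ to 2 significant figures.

Φ = 0.13

Photons absorbed by the actinometer: 2.14×10⁻⁵ / 0.590 = 3.627×10⁻⁵ mol.
Φ(unknown) = 4.73×10⁻⁶ / 3.627×10⁻⁵ = 0.13.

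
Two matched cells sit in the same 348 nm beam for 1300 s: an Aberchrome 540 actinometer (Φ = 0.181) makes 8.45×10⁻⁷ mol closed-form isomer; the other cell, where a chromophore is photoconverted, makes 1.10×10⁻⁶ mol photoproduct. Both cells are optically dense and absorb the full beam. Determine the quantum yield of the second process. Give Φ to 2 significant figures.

Photons absorbed by the actinometer: 8.45×10⁻⁷ / 0.181 = 4.669×10⁻⁶ mol.
Φ(unknown) = 1.10×10⁻⁶ / 4.669×10⁻⁶ = 0.24.

Φ = 0.24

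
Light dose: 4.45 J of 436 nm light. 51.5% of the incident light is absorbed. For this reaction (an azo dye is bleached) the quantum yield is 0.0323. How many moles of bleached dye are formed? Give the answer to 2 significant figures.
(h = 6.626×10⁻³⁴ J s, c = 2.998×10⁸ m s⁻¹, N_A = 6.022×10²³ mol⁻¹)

2.7×10⁻⁷ mol

Photon energy at 436 nm: hc/λ = (6.626×10⁻³⁴)(2.998×10⁸)/(436×10⁻⁹) = 4.556×10⁻¹⁹ J.
Photons incident: 4.45 / 4.556×10⁻¹⁹ = 9.767×10¹⁸, i.e. 9.767×10¹⁸/6.022×10²³ = 1.622×10⁻⁵ mol.
Photons absorbed: 0.515 × 1.622×10⁻⁵ = 8.353×10⁻⁶ mol.
Product: Φ × n_abs = 0.0323 × 8.353×10⁻⁶ = 2.698×10⁻⁷ mol.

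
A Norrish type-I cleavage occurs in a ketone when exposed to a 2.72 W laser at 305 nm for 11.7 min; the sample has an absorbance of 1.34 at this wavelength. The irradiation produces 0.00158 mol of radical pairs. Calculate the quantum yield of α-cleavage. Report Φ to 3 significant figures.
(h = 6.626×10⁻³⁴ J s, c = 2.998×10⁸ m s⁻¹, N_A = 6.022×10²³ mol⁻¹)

Φ = 0.340

Photon energy at 305 nm: hc/λ = (6.626×10⁻³⁴)(2.998×10⁸)/(305×10⁻⁹) = 6.513×10⁻¹⁹ J.
Energy delivered: (2.72 W)(702 s) = 1909 J.
Photons incident: 1909 / 6.513×10⁻¹⁹ = 2.931×10²¹, i.e. 2.931×10²¹/6.022×10²³ = 0.004867 mol.
Fraction absorbed: 1 − 10^(−1.34) = 0.9543.
Photons absorbed: 0.9543 × 0.004867 = 0.004645 mol.
Φ = 0.00158 mol / 0.004645 mol photons = 0.340.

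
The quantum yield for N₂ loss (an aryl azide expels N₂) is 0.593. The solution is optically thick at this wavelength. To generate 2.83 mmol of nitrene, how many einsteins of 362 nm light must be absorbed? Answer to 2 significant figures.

Product: 2.83 mmol = 0.00283 mol.
Photons that must be absorbed: 0.00283 / 0.593 = 0.004772 mol.

0.0048 einstein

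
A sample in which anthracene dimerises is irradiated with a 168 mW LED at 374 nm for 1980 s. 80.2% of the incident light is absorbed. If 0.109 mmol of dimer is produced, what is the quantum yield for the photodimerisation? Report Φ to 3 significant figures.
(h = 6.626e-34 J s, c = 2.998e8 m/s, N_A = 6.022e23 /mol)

Product: 0.109 mmol = 1.09e-4 mol.
Photon energy at 374 nm: hc/λ = (6.626e-34)(2.998e8)/(374e-9) = 5.311e-19 J.
Energy delivered: (168 mW)(1980 s) = 332.6 J.
Photons incident: 332.6 / 5.311e-19 = 6.262e20, i.e. 6.262e20/6.022e23 = 0.001040 mol.
Photons absorbed: 0.802 × 0.001040 = 8.341e-4 mol.
Φ = 1.09e-4 mol / 8.341e-4 mol photons = 0.131.

Φ = 0.131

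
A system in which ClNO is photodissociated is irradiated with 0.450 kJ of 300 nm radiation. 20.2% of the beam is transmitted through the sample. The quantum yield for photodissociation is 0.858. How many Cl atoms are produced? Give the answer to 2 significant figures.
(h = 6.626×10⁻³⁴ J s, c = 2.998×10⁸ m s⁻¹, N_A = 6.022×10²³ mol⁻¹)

Photon energy at 300 nm: hc/λ = (6.626×10⁻³⁴)(2.998×10⁸)/(300×10⁻⁹) = 6.622×10⁻¹⁹ J.
Incident energy: 0.450 kJ = 450 J.
Photons incident: 450 / 6.622×10⁻¹⁹ = 6.796×10²⁰, i.e. 6.796×10²⁰/6.022×10²³ = 0.001129 mol.
Fraction absorbed: 1 − 20.2/100 = 0.7980.
Photons absorbed: 0.7980 × 0.001129 = 9.009×10⁻⁴ mol.
Product: Φ × n_abs = 0.858 × 9.009×10⁻⁴ = 7.730×10⁻⁴ mol.
As a count: 7.730×10⁻⁴ × 6.022×10²³ = 4.7×10²⁰.

4.7×10²⁰ atoms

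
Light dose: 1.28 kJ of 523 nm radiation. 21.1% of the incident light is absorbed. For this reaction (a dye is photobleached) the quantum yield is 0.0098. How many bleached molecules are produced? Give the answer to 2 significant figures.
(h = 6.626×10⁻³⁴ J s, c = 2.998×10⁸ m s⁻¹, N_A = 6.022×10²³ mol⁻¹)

7.0×10¹⁸ bleached molecules

Photon energy at 523 nm: hc/λ = (6.626×10⁻³⁴)(2.998×10⁸)/(523×10⁻⁹) = 3.798×10⁻¹⁹ J.
Incident energy: 1.28 kJ = 1280 J.
Photons incident: 1280 / 3.798×10⁻¹⁹ = 3.370×10²¹, i.e. 3.370×10²¹/6.022×10²³ = 0.005596 mol.
Photons absorbed: 0.211 × 0.005596 = 0.001181 mol.
Product: Φ × n_abs = 0.0098 × 0.001181 = 1.157×10⁻⁵ mol.
As a count: 1.157×10⁻⁵ × 6.022×10²³ = 7.0×10¹⁸.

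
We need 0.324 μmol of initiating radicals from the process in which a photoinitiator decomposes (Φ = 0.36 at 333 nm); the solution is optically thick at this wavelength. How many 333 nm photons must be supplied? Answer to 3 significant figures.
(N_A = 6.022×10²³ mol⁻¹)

5.42×10¹⁷ photons

Product: 0.324 μmol = 3.24×10⁻⁷ mol.
Photons that must be absorbed: 3.24×10⁻⁷ / 0.36 = 9.000×10⁻⁷ mol.
Photon count: 9.000×10⁻⁷ × 6.022×10²³ = 5.42×10¹⁷.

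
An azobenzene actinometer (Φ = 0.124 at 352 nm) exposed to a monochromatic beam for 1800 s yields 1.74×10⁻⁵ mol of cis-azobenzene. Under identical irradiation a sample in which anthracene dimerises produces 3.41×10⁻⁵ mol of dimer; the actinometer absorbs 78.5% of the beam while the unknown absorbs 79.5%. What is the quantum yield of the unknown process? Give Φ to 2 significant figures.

Photons absorbed by the actinometer: 1.74×10⁻⁵ / 0.124 = 1.403×10⁻⁴ mol.
Incident flux: 1.403×10⁻⁴ / 0.785 = 1.787×10⁻⁴ einstein.
Absorbed by unknown: 0.795 × 1.787×10⁻⁴ = 1.421×10⁻⁴ mol.
Φ(unknown) = 3.41×10⁻⁵ / 1.421×10⁻⁴ = 0.24.

Φ = 0.24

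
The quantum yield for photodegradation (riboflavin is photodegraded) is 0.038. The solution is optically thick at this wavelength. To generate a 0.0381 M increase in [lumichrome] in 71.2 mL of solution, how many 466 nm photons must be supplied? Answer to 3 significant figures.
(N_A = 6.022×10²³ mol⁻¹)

Product: (0.0381 M)(0.0712 L) = 0.002713 mol.
Photons that must be absorbed: 0.002713 / 0.038 = 0.07139 mol.
Photon count: 0.07139 × 6.022×10²³ = 4.30×10²².

4.30×10²² photons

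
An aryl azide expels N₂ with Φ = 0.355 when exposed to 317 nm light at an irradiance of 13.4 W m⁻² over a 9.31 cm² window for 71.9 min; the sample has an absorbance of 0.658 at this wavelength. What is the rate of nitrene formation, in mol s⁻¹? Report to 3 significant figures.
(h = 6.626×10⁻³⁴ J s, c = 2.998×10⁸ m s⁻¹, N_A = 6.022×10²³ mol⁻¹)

9.16×10⁻⁹ mol s⁻¹

Photon energy at 317 nm: hc/λ = (6.626×10⁻³⁴)(2.998×10⁸)/(317×10⁻⁹) = 6.266×10⁻¹⁹ J.
Energy delivered: (13.4 W m⁻²)(9.31×10⁻⁴ m²)(4314 s) = 53.82 J.
Photons incident: 53.82 / 6.266×10⁻¹⁹ = 8.589×10¹⁹, i.e. 8.589×10¹⁹/6.022×10²³ = 1.426×10⁻⁴ mol.
Fraction absorbed: 1 − 10^(−0.658) = 0.7802.
Photons absorbed: 0.7802 × 1.426×10⁻⁴ = 1.113×10⁻⁴ mol.
Product formed: 0.355 × 1.113×10⁻⁴ = 3.951×10⁻⁵ mol.
Rate: 3.951×10⁻⁵ / 4314 s = 9.16×10⁻⁹ mol s⁻¹.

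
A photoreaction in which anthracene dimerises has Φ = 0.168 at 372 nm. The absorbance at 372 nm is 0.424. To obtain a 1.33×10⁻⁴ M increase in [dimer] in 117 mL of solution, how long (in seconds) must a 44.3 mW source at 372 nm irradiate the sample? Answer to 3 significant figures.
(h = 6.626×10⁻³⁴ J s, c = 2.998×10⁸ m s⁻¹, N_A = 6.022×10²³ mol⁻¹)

t ≈ 1080 s

Product: (1.33×10⁻⁴ M)(0.117 L) = 1.556×10⁻⁵ mol.
Photons that must be absorbed: 1.556×10⁻⁵ / 0.168 = 9.262×10⁻⁵ mol.
Fraction absorbed: 1 − 10^(−0.424) = 0.6233.
Incident photons needed: 9.262×10⁻⁵ / 0.6233 = 1.486×10⁻⁴ mol.
Photon energy: hc/λ = 5.340×10⁻¹⁹ J; per mole, 3.216×10⁵ J mol⁻¹.
Energy required: 1.486×10⁻⁴ × 3.216×10⁵ = 47.79 J.
Time: 47.79 J / 0.0443 W = 1080 s.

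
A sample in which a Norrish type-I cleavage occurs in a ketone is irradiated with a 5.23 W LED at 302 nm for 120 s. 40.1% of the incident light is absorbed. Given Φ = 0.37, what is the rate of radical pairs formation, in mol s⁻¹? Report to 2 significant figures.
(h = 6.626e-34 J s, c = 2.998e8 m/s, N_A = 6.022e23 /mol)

2.0e-6 mol s⁻¹

Photon energy at 302 nm: hc/λ = (6.626e-34)(2.998e8)/(302e-9) = 6.578e-19 J.
Energy delivered: (5.23 W)(120 s) = 627.6 J.
Photons incident: 627.6 / 6.578e-19 = 9.541e20, i.e. 9.541e20/6.022e23 = 0.001584 mol.
Photons absorbed: 0.401 × 0.001584 = 6.352e-4 mol.
Product formed: 0.37 × 6.352e-4 = 2.350e-4 mol.
Rate: 2.350e-4 / 120 s = 2.0e-6 mol s⁻¹.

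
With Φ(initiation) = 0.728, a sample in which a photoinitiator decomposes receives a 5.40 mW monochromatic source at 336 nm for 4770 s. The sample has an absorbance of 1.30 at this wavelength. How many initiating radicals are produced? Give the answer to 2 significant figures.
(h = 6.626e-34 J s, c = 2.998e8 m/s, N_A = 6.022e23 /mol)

3.0e19 initiating radicals

Photon energy at 336 nm: hc/λ = (6.626e-34)(2.998e8)/(336e-9) = 5.912e-19 J.
Energy delivered: (5.40 mW)(4770 s) = 25.76 J.
Photons incident: 25.76 / 5.912e-19 = 4.357e19, i.e. 4.357e19/6.022e23 = 7.235e-5 mol.
Fraction absorbed: 1 − 10^(−1.30) = 0.9499.
Photons absorbed: 0.9499 × 7.235e-5 = 6.873e-5 mol.
Product: Φ × n_abs = 0.728 × 6.873e-5 = 5.004e-5 mol.
As a count: 5.004e-5 × 6.022e23 = 3.0e19.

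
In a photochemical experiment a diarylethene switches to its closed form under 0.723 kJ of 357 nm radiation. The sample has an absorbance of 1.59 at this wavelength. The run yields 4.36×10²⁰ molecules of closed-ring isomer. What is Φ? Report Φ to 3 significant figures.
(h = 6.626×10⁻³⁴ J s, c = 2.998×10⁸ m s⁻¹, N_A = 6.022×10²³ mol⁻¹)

Φ = 0.344

Product: 4.36×10²⁰ / 6.022×10²³ = 7.240×10⁻⁴ mol.
Photon energy at 357 nm: hc/λ = (6.626×10⁻³⁴)(2.998×10⁸)/(357×10⁻⁹) = 5.564×10⁻¹⁹ J.
Incident energy: 0.723 kJ = 723 J.
Photons incident: 723 / 5.564×10⁻¹⁹ = 1.299×10²¹, i.e. 1.299×10²¹/6.022×10²³ = 0.002157 mol.
Fraction absorbed: 1 − 10^(−1.59) = 0.9743.
Photons absorbed: 0.9743 × 0.002157 = 0.002102 mol.
Φ = 7.240×10⁻⁴ mol / 0.002102 mol photons = 0.344.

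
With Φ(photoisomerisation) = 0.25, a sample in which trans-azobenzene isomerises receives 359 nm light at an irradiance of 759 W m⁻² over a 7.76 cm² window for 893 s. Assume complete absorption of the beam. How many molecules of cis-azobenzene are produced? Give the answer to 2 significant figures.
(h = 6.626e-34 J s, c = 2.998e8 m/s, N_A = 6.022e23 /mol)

2.4e20 molecules

Photon energy at 359 nm: hc/λ = (6.626e-34)(2.998e8)/(359e-9) = 5.533e-19 J.
Energy delivered: (759 W m⁻²)(7.76e-4 m²)(893 s) = 526.0 J.
Photons incident: 526.0 / 5.533e-19 = 9.507e20, i.e. 9.507e20/6.022e23 = 0.001579 mol.
Product: Φ × n_abs = 0.25 × 0.001579 = 3.948e-4 mol.
As a count: 3.948e-4 × 6.022e23 = 2.4e20.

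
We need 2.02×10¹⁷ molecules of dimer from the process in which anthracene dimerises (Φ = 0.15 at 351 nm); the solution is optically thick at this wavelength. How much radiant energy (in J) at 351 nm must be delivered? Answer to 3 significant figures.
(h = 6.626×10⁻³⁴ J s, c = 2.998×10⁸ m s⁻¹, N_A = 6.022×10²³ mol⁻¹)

Product: 2.02×10¹⁷ / 6.022×10²³ = 3.354×10⁻⁷ mol.
Photons that must be absorbed: 3.354×10⁻⁷ / 0.15 = 2.236×10⁻⁶ mol.
Photon energy: hc/λ = 5.659×10⁻¹⁹ J; per mole, 3.408×10⁵ J mol⁻¹.
Energy required: 2.236×10⁻⁶ × 3.408×10⁵ = 0.762 J.

0.762 J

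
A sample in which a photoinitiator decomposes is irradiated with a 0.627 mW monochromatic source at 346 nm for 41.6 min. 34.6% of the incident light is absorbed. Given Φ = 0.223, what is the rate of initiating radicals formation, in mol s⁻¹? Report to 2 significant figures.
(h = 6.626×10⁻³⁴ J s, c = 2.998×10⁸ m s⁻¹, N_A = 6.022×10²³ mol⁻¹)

Photon energy at 346 nm: hc/λ = (6.626×10⁻³⁴)(2.998×10⁸)/(346×10⁻⁹) = 5.741×10⁻¹⁹ J.
Energy delivered: (0.627 mW)(2496 s) = 1.565 J.
Photons incident: 1.565 / 5.741×10⁻¹⁹ = 2.726×10¹⁸, i.e. 2.726×10¹⁸/6.022×10²³ = 4.527×10⁻⁶ mol.
Photons absorbed: 0.346 × 4.527×10⁻⁶ = 1.566×10⁻⁶ mol.
Product formed: 0.223 × 1.566×10⁻⁶ = 3.492×10⁻⁷ mol.
Rate: 3.492×10⁻⁷ / 2496 s = 1.4×10⁻¹⁰ mol s⁻¹.

1.4×10⁻¹⁰ mol s⁻¹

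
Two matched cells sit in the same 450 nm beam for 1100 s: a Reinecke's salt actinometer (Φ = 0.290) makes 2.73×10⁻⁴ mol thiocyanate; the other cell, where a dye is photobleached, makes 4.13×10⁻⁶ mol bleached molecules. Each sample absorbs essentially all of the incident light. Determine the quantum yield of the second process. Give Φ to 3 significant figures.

Photons absorbed by the actinometer: 2.73×10⁻⁴ / 0.290 = 9.414×10⁻⁴ mol.
Φ(unknown) = 4.13×10⁻⁶ / 9.414×10⁻⁴ = 0.00439.

Φ = 0.00439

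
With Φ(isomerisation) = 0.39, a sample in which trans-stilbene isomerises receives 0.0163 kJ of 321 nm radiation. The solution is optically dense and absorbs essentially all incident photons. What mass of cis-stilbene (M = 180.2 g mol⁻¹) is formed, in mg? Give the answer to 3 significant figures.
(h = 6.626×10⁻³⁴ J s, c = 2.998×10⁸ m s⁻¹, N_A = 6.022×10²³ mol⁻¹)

Photon energy at 321 nm: hc/λ = (6.626×10⁻³⁴)(2.998×10⁸)/(321×10⁻⁹) = 6.188×10⁻¹⁹ J.
Incident energy: 0.0163 kJ = 16.3 J.
Photons incident: 16.3 / 6.188×10⁻¹⁹ = 2.634×10¹⁹, i.e. 2.634×10¹⁹/6.022×10²³ = 4.374×10⁻⁵ mol.
Product: Φ × n_abs = 0.39 × 4.374×10⁻⁵ = 1.706×10⁻⁵ mol.
Mass: 1.706×10⁻⁵ × 180.2 = 0.003074 g = 3.07 mg.

3.07 mg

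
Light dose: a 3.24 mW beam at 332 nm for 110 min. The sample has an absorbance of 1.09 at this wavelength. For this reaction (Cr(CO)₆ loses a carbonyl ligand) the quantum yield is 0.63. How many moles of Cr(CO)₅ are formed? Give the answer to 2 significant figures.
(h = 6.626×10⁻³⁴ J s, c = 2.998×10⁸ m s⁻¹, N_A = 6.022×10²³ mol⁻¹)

Photon energy at 332 nm: hc/λ = (6.626×10⁻³⁴)(2.998×10⁸)/(332×10⁻⁹) = 5.983×10⁻¹⁹ J.
Energy delivered: (3.24 mW)(6600 s) = 21.38 J.
Photons incident: 21.38 / 5.983×10⁻¹⁹ = 3.573×10¹⁹, i.e. 3.573×10¹⁹/6.022×10²³ = 5.933×10⁻⁵ mol.
Fraction absorbed: 1 − 10^(−1.09) = 0.9187.
Photons absorbed: 0.9187 × 5.933×10⁻⁵ = 5.451×10⁻⁵ mol.
Product: Φ × n_abs = 0.63 × 5.451×10⁻⁵ = 3.434×10⁻⁵ mol.

3.4×10⁻⁵ mol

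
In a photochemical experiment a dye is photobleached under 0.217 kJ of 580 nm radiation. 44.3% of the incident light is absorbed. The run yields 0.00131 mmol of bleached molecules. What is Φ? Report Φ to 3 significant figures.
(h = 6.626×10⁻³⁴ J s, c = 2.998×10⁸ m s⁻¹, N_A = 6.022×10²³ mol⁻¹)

Product: 0.00131 mmol = 1.31×10⁻⁶ mol.
Photon energy at 580 nm: hc/λ = (6.626×10⁻³⁴)(2.998×10⁸)/(580×10⁻⁹) = 3.425×10⁻¹⁹ J.
Incident energy: 0.217 kJ = 217 J.
Photons incident: 217 / 3.425×10⁻¹⁹ = 6.336×10²⁰, i.e. 6.336×10²⁰/6.022×10²³ = 0.001052 mol.
Photons absorbed: 0.443 × 0.001052 = 4.660×10⁻⁴ mol.
Φ = 1.31×10⁻⁶ mol / 4.660×10⁻⁴ mol photons = 0.00281.

Φ = 0.00281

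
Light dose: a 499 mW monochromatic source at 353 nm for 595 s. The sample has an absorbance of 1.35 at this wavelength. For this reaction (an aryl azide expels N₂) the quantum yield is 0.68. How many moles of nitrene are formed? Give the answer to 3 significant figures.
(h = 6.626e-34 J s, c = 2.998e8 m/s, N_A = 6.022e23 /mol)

5.69e-4 mol

Photon energy at 353 nm: hc/λ = (6.626e-34)(2.998e8)/(353e-9) = 5.627e-19 J.
Energy delivered: (499 mW)(595 s) = 296.9 J.
Photons incident: 296.9 / 5.627e-19 = 5.276e20, i.e. 5.276e20/6.022e23 = 8.761e-4 mol.
Fraction absorbed: 1 − 10^(−1.35) = 0.9553.
Photons absorbed: 0.9553 × 8.761e-4 = 8.369e-4 mol.
Product: Φ × n_abs = 0.68 × 8.369e-4 = 5.691e-4 mol.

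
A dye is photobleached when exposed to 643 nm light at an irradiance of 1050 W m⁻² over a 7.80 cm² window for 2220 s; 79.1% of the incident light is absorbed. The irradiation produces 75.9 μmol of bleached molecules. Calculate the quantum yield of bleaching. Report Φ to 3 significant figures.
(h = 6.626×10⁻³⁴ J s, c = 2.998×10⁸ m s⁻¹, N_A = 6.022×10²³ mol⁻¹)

Φ = 0.00982

Product: 75.9 μmol = 7.59×10⁻⁵ mol.
Photon energy at 643 nm: hc/λ = (6.626×10⁻³⁴)(2.998×10⁸)/(643×10⁻⁹) = 3.089×10⁻¹⁹ J.
Energy delivered: (1050 W m⁻²)(7.80×10⁻⁴ m²)(2220 s) = 1818 J.
Photons incident: 1818 / 3.089×10⁻¹⁹ = 5.885×10²¹, i.e. 5.885×10²¹/6.022×10²³ = 0.009773 mol.
Photons absorbed: 0.791 × 0.009773 = 0.007730 mol.
Φ = 7.59×10⁻⁵ mol / 0.007730 mol photons = 0.00982.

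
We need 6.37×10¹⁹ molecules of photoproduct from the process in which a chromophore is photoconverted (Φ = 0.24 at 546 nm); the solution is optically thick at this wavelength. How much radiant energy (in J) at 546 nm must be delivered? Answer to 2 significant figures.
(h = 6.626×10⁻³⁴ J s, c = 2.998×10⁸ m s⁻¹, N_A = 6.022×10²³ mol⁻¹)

97 J

Product: 6.37×10¹⁹ / 6.022×10²³ = 1.058×10⁻⁴ mol.
Photons that must be absorbed: 1.058×10⁻⁴ / 0.24 = 4.408×10⁻⁴ mol.
Photon energy: hc/λ = 3.638×10⁻¹⁹ J; per mole, 2.191×10⁵ J mol⁻¹.
Energy required: 4.408×10⁻⁴ × 2.191×10⁵ = 97 J.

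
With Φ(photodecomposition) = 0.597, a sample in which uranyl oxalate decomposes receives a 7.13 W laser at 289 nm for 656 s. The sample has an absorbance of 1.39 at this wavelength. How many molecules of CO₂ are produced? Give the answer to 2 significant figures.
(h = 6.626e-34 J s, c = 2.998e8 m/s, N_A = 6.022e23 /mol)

3.9e21 molecules

Photon energy at 289 nm: hc/λ = (6.626e-34)(2.998e8)/(289e-9) = 6.874e-19 J.
Energy delivered: (7.13 W)(656 s) = 4677 J.
Photons incident: 4677 / 6.874e-19 = 6.804e21, i.e. 6.804e21/6.022e23 = 0.01130 mol.
Fraction absorbed: 1 − 10^(−1.39) = 0.9593.
Photons absorbed: 0.9593 × 0.01130 = 0.01084 mol.
Product: Φ × n_abs = 0.597 × 0.01084 = 0.006471 mol.
As a count: 0.006471 × 6.022e23 = 3.9e21.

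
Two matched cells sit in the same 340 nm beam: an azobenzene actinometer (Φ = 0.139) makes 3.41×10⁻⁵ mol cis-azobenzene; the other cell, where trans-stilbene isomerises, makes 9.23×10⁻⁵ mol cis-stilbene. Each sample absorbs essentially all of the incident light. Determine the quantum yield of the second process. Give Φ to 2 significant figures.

Photons absorbed by the actinometer: 3.41×10⁻⁵ / 0.139 = 2.453×10⁻⁴ mol.
Φ(unknown) = 9.23×10⁻⁵ / 2.453×10⁻⁴ = 0.38.

Φ = 0.38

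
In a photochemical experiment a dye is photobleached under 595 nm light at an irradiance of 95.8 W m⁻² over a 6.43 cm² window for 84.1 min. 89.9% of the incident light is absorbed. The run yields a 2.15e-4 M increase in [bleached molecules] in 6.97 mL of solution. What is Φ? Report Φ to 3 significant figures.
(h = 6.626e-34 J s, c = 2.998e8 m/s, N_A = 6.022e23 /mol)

Product: (2.15e-4 M)(0.00697 L) = 1.499e-6 mol.
Photon energy at 595 nm: hc/λ = (6.626e-34)(2.998e8)/(595e-9) = 3.339e-19 J.
Energy delivered: (95.8 W m⁻²)(6.43e-4 m²)(5046 s) = 310.8 J.
Photons incident: 310.8 / 3.339e-19 = 9.308e20, i.e. 9.308e20/6.022e23 = 0.001546 mol.
Photons absorbed: 0.899 × 0.001546 = 0.001390 mol.
Φ = 1.499e-6 mol / 0.001390 mol photons = 0.00108.

Φ = 0.00108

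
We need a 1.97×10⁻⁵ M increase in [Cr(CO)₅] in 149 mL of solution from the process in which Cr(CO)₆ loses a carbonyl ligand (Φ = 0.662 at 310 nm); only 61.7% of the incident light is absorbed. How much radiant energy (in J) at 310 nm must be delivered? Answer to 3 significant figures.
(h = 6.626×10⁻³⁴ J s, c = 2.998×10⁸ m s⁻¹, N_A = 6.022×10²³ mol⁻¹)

2.77 J

Product: (1.97×10⁻⁵ M)(0.149 L) = 2.935×10⁻⁶ mol.
Photons that must be absorbed: 2.935×10⁻⁶ / 0.662 = 4.434×10⁻⁶ mol.
Incident photons needed: 4.434×10⁻⁶ / 0.617 = 7.186×10⁻⁶ mol.
Photon energy: hc/λ = 6.408×10⁻¹⁹ J; per mole, 3.859×10⁵ J mol⁻¹.
Energy required: 7.186×10⁻⁶ × 3.859×10⁵ = 2.77 J.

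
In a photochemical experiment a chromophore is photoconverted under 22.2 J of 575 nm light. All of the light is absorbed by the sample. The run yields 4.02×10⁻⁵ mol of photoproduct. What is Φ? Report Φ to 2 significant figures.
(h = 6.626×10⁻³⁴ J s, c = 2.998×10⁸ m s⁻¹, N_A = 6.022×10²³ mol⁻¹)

Photon energy at 575 nm: hc/λ = (6.626×10⁻³⁴)(2.998×10⁸)/(575×10⁻⁹) = 3.455×10⁻¹⁹ J.
Photons incident: 22.2 / 3.455×10⁻¹⁹ = 6.425×10¹⁹, i.e. 6.425×10¹⁹/6.022×10²³ = 1.067×10⁻⁴ mol.
Φ = 4.02×10⁻⁵ mol / 1.067×10⁻⁴ mol photons = 0.38.

Φ = 0.38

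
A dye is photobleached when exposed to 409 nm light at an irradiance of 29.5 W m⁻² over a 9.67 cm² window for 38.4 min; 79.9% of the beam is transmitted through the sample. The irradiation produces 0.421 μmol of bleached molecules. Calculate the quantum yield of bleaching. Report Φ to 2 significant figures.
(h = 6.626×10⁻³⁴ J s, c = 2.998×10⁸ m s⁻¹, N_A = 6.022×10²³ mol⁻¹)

Product: 0.421 μmol = 4.21×10⁻⁷ mol.
Photon energy at 409 nm: hc/λ = (6.626×10⁻³⁴)(2.998×10⁸)/(409×10⁻⁹) = 4.857×10⁻¹⁹ J.
Energy delivered: (29.5 W m⁻²)(9.67×10⁻⁴ m²)(2304 s) = 65.73 J.
Photons incident: 65.73 / 4.857×10⁻¹⁹ = 1.353×10²⁰, i.e. 1.353×10²⁰/6.022×10²³ = 2.247×10⁻⁴ mol.
Fraction absorbed: 1 − 79.9/100 = 0.2010.
Photons absorbed: 0.2010 × 2.247×10⁻⁴ = 4.516×10⁻⁵ mol.
Φ = 4.21×10⁻⁷ mol / 4.516×10⁻⁵ mol photons = 0.0093.

Φ = 0.0093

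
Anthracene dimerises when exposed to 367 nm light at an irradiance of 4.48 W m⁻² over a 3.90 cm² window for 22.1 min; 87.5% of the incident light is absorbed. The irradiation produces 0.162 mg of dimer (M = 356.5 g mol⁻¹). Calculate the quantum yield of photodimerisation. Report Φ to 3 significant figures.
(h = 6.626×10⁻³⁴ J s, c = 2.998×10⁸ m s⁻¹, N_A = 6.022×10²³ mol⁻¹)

Φ = 0.0731

Product: 0.162 mg / 356.5 g mol⁻¹ = 4.544×10⁻⁷ mol.
Photon energy at 367 nm: hc/λ = (6.626×10⁻³⁴)(2.998×10⁸)/(367×10⁻⁹) = 5.413×10⁻¹⁹ J.
Energy delivered: (4.48 W m⁻²)(3.90×10⁻⁴ m²)(1326 s) = 2.317 J.
Photons incident: 2.317 / 5.413×10⁻¹⁹ = 4.280×10¹⁸, i.e. 4.280×10¹⁸/6.022×10²³ = 7.107×10⁻⁶ mol.
Photons absorbed: 0.875 × 7.107×10⁻⁶ = 6.219×10⁻⁶ mol.
Φ = 4.544×10⁻⁷ mol / 6.219×10⁻⁶ mol photons = 0.0731.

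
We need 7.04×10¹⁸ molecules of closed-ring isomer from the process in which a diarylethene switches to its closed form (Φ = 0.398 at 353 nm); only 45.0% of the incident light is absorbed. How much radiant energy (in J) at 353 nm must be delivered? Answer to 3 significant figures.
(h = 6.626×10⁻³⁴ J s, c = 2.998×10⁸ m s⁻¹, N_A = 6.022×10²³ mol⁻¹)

Product: 7.04×10¹⁸ / 6.022×10²³ = 1.169×10⁻⁵ mol.
Photons that must be absorbed: 1.169×10⁻⁵ / 0.398 = 2.937×10⁻⁵ mol.
Incident photons needed: 2.937×10⁻⁵ / 0.450 = 6.527×10⁻⁵ mol.
Photon energy: hc/λ = 5.627×10⁻¹⁹ J; per mole, 3.389×10⁵ J mol⁻¹.
Energy required: 6.527×10⁻⁵ × 3.389×10⁵ = 22.1 J.

22.1 J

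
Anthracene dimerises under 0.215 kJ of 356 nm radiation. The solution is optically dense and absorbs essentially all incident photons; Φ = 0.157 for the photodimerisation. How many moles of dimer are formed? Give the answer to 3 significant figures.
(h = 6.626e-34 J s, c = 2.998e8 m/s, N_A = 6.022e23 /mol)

1.00e-4 mol

Photon energy at 356 nm: hc/λ = (6.626e-34)(2.998e8)/(356e-9) = 5.580e-19 J.
Incident energy: 0.215 kJ = 215 J.
Photons incident: 215 / 5.580e-19 = 3.853e20, i.e. 3.853e20/6.022e23 = 6.398e-4 mol.
Product: Φ × n_abs = 0.157 × 6.398e-4 = 1.004e-4 mol.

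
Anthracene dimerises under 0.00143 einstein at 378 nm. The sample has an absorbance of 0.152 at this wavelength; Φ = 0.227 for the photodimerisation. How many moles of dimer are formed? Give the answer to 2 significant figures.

Fraction absorbed: 1 − 10^(−0.152) = 0.2953.
Photons absorbed: 0.2953 × 0.00143 = 4.223×10⁻⁴ mol.
Product: Φ × n_abs = 0.227 × 4.223×10⁻⁴ = 9.586×10⁻⁵ mol.

9.6×10⁻⁵ mol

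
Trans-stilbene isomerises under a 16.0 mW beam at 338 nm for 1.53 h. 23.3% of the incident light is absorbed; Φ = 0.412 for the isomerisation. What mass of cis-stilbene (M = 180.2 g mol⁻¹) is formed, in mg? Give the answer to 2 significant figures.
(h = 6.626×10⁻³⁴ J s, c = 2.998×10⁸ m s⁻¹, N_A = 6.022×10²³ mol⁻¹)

4.3 mg

Photon energy at 338 nm: hc/λ = (6.626×10⁻³⁴)(2.998×10⁸)/(338×10⁻⁹) = 5.877×10⁻¹⁹ J.
Energy delivered: (16.0 mW)(5508 s) = 88.13 J.
Photons incident: 88.13 / 5.877×10⁻¹⁹ = 1.500×10²⁰, i.e. 1.500×10²⁰/6.022×10²³ = 2.491×10⁻⁴ mol.
Photons absorbed: 0.233 × 2.491×10⁻⁴ = 5.804×10⁻⁵ mol.
Product: Φ × n_abs = 0.412 × 5.804×10⁻⁵ = 2.391×10⁻⁵ mol.
Mass: 2.391×10⁻⁵ × 180.2 = 0.004309 g = 4.3 mg.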